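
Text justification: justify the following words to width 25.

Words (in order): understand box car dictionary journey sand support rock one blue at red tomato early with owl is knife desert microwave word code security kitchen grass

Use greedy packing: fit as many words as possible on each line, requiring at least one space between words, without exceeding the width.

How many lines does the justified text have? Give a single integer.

Line 1: ['understand', 'box', 'car'] (min_width=18, slack=7)
Line 2: ['dictionary', 'journey', 'sand'] (min_width=23, slack=2)
Line 3: ['support', 'rock', 'one', 'blue', 'at'] (min_width=24, slack=1)
Line 4: ['red', 'tomato', 'early', 'with', 'owl'] (min_width=25, slack=0)
Line 5: ['is', 'knife', 'desert', 'microwave'] (min_width=25, slack=0)
Line 6: ['word', 'code', 'security'] (min_width=18, slack=7)
Line 7: ['kitchen', 'grass'] (min_width=13, slack=12)
Total lines: 7

Answer: 7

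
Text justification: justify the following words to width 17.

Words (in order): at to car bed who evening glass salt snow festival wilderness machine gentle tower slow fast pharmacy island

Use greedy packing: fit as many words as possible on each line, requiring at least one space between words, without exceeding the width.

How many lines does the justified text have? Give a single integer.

Answer: 8

Derivation:
Line 1: ['at', 'to', 'car', 'bed', 'who'] (min_width=17, slack=0)
Line 2: ['evening', 'glass'] (min_width=13, slack=4)
Line 3: ['salt', 'snow'] (min_width=9, slack=8)
Line 4: ['festival'] (min_width=8, slack=9)
Line 5: ['wilderness'] (min_width=10, slack=7)
Line 6: ['machine', 'gentle'] (min_width=14, slack=3)
Line 7: ['tower', 'slow', 'fast'] (min_width=15, slack=2)
Line 8: ['pharmacy', 'island'] (min_width=15, slack=2)
Total lines: 8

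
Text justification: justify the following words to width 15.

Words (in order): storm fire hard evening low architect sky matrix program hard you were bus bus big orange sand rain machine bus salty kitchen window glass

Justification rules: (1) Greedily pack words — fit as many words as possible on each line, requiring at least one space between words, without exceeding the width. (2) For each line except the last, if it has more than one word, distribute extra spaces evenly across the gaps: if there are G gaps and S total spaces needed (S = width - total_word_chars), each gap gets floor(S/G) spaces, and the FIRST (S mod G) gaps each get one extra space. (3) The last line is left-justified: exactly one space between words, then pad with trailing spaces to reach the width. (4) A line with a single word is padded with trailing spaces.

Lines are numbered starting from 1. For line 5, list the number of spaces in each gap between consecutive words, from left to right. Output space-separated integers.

Line 1: ['storm', 'fire', 'hard'] (min_width=15, slack=0)
Line 2: ['evening', 'low'] (min_width=11, slack=4)
Line 3: ['architect', 'sky'] (min_width=13, slack=2)
Line 4: ['matrix', 'program'] (min_width=14, slack=1)
Line 5: ['hard', 'you', 'were'] (min_width=13, slack=2)
Line 6: ['bus', 'bus', 'big'] (min_width=11, slack=4)
Line 7: ['orange', 'sand'] (min_width=11, slack=4)
Line 8: ['rain', 'machine'] (min_width=12, slack=3)
Line 9: ['bus', 'salty'] (min_width=9, slack=6)
Line 10: ['kitchen', 'window'] (min_width=14, slack=1)
Line 11: ['glass'] (min_width=5, slack=10)

Answer: 2 2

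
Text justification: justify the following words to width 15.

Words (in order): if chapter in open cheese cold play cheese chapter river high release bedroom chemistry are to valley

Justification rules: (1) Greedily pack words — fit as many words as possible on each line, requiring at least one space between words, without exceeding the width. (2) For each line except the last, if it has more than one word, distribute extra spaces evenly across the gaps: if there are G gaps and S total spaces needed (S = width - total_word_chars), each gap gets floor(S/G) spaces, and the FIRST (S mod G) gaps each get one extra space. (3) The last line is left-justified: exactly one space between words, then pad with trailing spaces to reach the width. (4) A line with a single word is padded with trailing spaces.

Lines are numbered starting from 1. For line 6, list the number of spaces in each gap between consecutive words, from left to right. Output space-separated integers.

Line 1: ['if', 'chapter', 'in'] (min_width=13, slack=2)
Line 2: ['open', 'cheese'] (min_width=11, slack=4)
Line 3: ['cold', 'play'] (min_width=9, slack=6)
Line 4: ['cheese', 'chapter'] (min_width=14, slack=1)
Line 5: ['river', 'high'] (min_width=10, slack=5)
Line 6: ['release', 'bedroom'] (min_width=15, slack=0)
Line 7: ['chemistry', 'are'] (min_width=13, slack=2)
Line 8: ['to', 'valley'] (min_width=9, slack=6)

Answer: 1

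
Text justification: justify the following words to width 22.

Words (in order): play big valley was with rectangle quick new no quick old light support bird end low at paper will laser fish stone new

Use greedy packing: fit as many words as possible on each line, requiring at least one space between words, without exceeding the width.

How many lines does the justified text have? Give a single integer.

Answer: 6

Derivation:
Line 1: ['play', 'big', 'valley', 'was'] (min_width=19, slack=3)
Line 2: ['with', 'rectangle', 'quick'] (min_width=20, slack=2)
Line 3: ['new', 'no', 'quick', 'old', 'light'] (min_width=22, slack=0)
Line 4: ['support', 'bird', 'end', 'low'] (min_width=20, slack=2)
Line 5: ['at', 'paper', 'will', 'laser'] (min_width=19, slack=3)
Line 6: ['fish', 'stone', 'new'] (min_width=14, slack=8)
Total lines: 6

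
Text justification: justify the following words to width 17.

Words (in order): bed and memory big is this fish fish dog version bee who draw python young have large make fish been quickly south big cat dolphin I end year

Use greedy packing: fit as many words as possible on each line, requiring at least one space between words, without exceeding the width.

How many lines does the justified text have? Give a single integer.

Line 1: ['bed', 'and', 'memory'] (min_width=14, slack=3)
Line 2: ['big', 'is', 'this', 'fish'] (min_width=16, slack=1)
Line 3: ['fish', 'dog', 'version'] (min_width=16, slack=1)
Line 4: ['bee', 'who', 'draw'] (min_width=12, slack=5)
Line 5: ['python', 'young', 'have'] (min_width=17, slack=0)
Line 6: ['large', 'make', 'fish'] (min_width=15, slack=2)
Line 7: ['been', 'quickly'] (min_width=12, slack=5)
Line 8: ['south', 'big', 'cat'] (min_width=13, slack=4)
Line 9: ['dolphin', 'I', 'end'] (min_width=13, slack=4)
Line 10: ['year'] (min_width=4, slack=13)
Total lines: 10

Answer: 10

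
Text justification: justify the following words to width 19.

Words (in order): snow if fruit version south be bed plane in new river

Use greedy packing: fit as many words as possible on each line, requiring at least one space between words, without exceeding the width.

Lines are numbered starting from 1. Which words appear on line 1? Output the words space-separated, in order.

Answer: snow if fruit

Derivation:
Line 1: ['snow', 'if', 'fruit'] (min_width=13, slack=6)
Line 2: ['version', 'south', 'be'] (min_width=16, slack=3)
Line 3: ['bed', 'plane', 'in', 'new'] (min_width=16, slack=3)
Line 4: ['river'] (min_width=5, slack=14)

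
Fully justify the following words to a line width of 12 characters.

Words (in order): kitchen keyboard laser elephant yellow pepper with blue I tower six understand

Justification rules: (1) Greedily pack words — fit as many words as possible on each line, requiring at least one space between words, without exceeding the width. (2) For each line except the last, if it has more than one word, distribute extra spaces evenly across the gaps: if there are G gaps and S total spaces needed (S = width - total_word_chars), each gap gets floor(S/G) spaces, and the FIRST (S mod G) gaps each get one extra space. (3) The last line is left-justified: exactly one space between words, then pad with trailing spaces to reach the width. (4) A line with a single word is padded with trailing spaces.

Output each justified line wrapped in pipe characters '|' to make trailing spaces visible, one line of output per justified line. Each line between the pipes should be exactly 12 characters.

Answer: |kitchen     |
|keyboard    |
|laser       |
|elephant    |
|yellow      |
|pepper  with|
|blue I tower|
|six         |
|understand  |

Derivation:
Line 1: ['kitchen'] (min_width=7, slack=5)
Line 2: ['keyboard'] (min_width=8, slack=4)
Line 3: ['laser'] (min_width=5, slack=7)
Line 4: ['elephant'] (min_width=8, slack=4)
Line 5: ['yellow'] (min_width=6, slack=6)
Line 6: ['pepper', 'with'] (min_width=11, slack=1)
Line 7: ['blue', 'I', 'tower'] (min_width=12, slack=0)
Line 8: ['six'] (min_width=3, slack=9)
Line 9: ['understand'] (min_width=10, slack=2)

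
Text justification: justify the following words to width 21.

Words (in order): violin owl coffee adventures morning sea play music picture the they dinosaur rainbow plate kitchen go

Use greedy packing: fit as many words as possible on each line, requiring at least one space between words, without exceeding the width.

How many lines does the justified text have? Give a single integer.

Line 1: ['violin', 'owl', 'coffee'] (min_width=17, slack=4)
Line 2: ['adventures', 'morning'] (min_width=18, slack=3)
Line 3: ['sea', 'play', 'music'] (min_width=14, slack=7)
Line 4: ['picture', 'the', 'they'] (min_width=16, slack=5)
Line 5: ['dinosaur', 'rainbow'] (min_width=16, slack=5)
Line 6: ['plate', 'kitchen', 'go'] (min_width=16, slack=5)
Total lines: 6

Answer: 6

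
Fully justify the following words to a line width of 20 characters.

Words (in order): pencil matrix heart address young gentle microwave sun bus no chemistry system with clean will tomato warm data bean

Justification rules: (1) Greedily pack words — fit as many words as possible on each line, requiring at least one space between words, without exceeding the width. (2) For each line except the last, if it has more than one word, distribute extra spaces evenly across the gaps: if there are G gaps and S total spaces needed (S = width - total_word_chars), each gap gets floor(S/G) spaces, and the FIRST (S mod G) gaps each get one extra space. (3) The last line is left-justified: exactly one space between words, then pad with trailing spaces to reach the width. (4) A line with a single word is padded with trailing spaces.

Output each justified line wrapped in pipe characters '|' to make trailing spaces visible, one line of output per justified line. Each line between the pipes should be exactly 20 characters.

Line 1: ['pencil', 'matrix', 'heart'] (min_width=19, slack=1)
Line 2: ['address', 'young', 'gentle'] (min_width=20, slack=0)
Line 3: ['microwave', 'sun', 'bus', 'no'] (min_width=20, slack=0)
Line 4: ['chemistry', 'system'] (min_width=16, slack=4)
Line 5: ['with', 'clean', 'will'] (min_width=15, slack=5)
Line 6: ['tomato', 'warm', 'data'] (min_width=16, slack=4)
Line 7: ['bean'] (min_width=4, slack=16)

Answer: |pencil  matrix heart|
|address young gentle|
|microwave sun bus no|
|chemistry     system|
|with    clean   will|
|tomato   warm   data|
|bean                |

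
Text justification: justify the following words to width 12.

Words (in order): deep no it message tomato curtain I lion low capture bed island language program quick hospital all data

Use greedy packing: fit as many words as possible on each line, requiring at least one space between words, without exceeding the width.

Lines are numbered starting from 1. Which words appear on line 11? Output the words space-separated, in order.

Answer: hospital all

Derivation:
Line 1: ['deep', 'no', 'it'] (min_width=10, slack=2)
Line 2: ['message'] (min_width=7, slack=5)
Line 3: ['tomato'] (min_width=6, slack=6)
Line 4: ['curtain', 'I'] (min_width=9, slack=3)
Line 5: ['lion', 'low'] (min_width=8, slack=4)
Line 6: ['capture', 'bed'] (min_width=11, slack=1)
Line 7: ['island'] (min_width=6, slack=6)
Line 8: ['language'] (min_width=8, slack=4)
Line 9: ['program'] (min_width=7, slack=5)
Line 10: ['quick'] (min_width=5, slack=7)
Line 11: ['hospital', 'all'] (min_width=12, slack=0)
Line 12: ['data'] (min_width=4, slack=8)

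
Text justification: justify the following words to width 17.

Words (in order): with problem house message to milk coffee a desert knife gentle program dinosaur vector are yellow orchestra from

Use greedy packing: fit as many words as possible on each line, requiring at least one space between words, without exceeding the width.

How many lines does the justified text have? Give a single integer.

Answer: 8

Derivation:
Line 1: ['with', 'problem'] (min_width=12, slack=5)
Line 2: ['house', 'message', 'to'] (min_width=16, slack=1)
Line 3: ['milk', 'coffee', 'a'] (min_width=13, slack=4)
Line 4: ['desert', 'knife'] (min_width=12, slack=5)
Line 5: ['gentle', 'program'] (min_width=14, slack=3)
Line 6: ['dinosaur', 'vector'] (min_width=15, slack=2)
Line 7: ['are', 'yellow'] (min_width=10, slack=7)
Line 8: ['orchestra', 'from'] (min_width=14, slack=3)
Total lines: 8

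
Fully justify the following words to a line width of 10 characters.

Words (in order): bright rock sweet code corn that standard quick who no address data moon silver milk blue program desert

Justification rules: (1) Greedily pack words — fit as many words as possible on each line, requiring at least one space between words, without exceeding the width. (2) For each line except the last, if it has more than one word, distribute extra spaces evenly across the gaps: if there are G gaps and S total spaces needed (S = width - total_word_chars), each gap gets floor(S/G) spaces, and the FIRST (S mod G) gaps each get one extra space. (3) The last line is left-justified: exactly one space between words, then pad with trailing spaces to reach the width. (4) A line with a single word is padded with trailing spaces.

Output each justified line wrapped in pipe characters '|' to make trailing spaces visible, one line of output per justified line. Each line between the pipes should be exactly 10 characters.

Answer: |bright    |
|rock sweet|
|code  corn|
|that      |
|standard  |
|quick  who|
|no address|
|data  moon|
|silver    |
|milk  blue|
|program   |
|desert    |

Derivation:
Line 1: ['bright'] (min_width=6, slack=4)
Line 2: ['rock', 'sweet'] (min_width=10, slack=0)
Line 3: ['code', 'corn'] (min_width=9, slack=1)
Line 4: ['that'] (min_width=4, slack=6)
Line 5: ['standard'] (min_width=8, slack=2)
Line 6: ['quick', 'who'] (min_width=9, slack=1)
Line 7: ['no', 'address'] (min_width=10, slack=0)
Line 8: ['data', 'moon'] (min_width=9, slack=1)
Line 9: ['silver'] (min_width=6, slack=4)
Line 10: ['milk', 'blue'] (min_width=9, slack=1)
Line 11: ['program'] (min_width=7, slack=3)
Line 12: ['desert'] (min_width=6, slack=4)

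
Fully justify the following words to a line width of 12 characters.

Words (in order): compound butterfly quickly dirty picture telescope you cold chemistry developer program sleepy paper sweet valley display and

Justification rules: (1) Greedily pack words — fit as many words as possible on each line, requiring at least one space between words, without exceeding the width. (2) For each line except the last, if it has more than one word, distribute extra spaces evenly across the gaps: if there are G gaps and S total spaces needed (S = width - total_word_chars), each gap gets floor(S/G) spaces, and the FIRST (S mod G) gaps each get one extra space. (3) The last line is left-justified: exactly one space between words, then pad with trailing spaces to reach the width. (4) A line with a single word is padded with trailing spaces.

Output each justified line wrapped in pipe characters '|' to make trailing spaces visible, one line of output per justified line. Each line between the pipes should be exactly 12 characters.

Answer: |compound    |
|butterfly   |
|quickly     |
|dirty       |
|picture     |
|telescope   |
|you     cold|
|chemistry   |
|developer   |
|program     |
|sleepy paper|
|sweet valley|
|display and |

Derivation:
Line 1: ['compound'] (min_width=8, slack=4)
Line 2: ['butterfly'] (min_width=9, slack=3)
Line 3: ['quickly'] (min_width=7, slack=5)
Line 4: ['dirty'] (min_width=5, slack=7)
Line 5: ['picture'] (min_width=7, slack=5)
Line 6: ['telescope'] (min_width=9, slack=3)
Line 7: ['you', 'cold'] (min_width=8, slack=4)
Line 8: ['chemistry'] (min_width=9, slack=3)
Line 9: ['developer'] (min_width=9, slack=3)
Line 10: ['program'] (min_width=7, slack=5)
Line 11: ['sleepy', 'paper'] (min_width=12, slack=0)
Line 12: ['sweet', 'valley'] (min_width=12, slack=0)
Line 13: ['display', 'and'] (min_width=11, slack=1)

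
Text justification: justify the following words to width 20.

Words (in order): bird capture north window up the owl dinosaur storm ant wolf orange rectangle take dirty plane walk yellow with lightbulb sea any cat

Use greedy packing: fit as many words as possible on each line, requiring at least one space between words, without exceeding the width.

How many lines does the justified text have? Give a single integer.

Line 1: ['bird', 'capture', 'north'] (min_width=18, slack=2)
Line 2: ['window', 'up', 'the', 'owl'] (min_width=17, slack=3)
Line 3: ['dinosaur', 'storm', 'ant'] (min_width=18, slack=2)
Line 4: ['wolf', 'orange'] (min_width=11, slack=9)
Line 5: ['rectangle', 'take', 'dirty'] (min_width=20, slack=0)
Line 6: ['plane', 'walk', 'yellow'] (min_width=17, slack=3)
Line 7: ['with', 'lightbulb', 'sea'] (min_width=18, slack=2)
Line 8: ['any', 'cat'] (min_width=7, slack=13)
Total lines: 8

Answer: 8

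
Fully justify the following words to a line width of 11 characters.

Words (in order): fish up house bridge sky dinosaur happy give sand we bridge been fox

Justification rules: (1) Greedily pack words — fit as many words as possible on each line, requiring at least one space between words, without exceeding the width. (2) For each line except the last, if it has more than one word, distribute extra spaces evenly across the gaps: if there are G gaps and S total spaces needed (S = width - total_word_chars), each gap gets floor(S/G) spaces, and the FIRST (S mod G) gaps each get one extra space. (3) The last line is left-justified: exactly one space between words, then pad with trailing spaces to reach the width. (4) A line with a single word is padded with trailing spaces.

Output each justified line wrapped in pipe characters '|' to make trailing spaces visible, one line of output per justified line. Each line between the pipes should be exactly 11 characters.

Line 1: ['fish', 'up'] (min_width=7, slack=4)
Line 2: ['house'] (min_width=5, slack=6)
Line 3: ['bridge', 'sky'] (min_width=10, slack=1)
Line 4: ['dinosaur'] (min_width=8, slack=3)
Line 5: ['happy', 'give'] (min_width=10, slack=1)
Line 6: ['sand', 'we'] (min_width=7, slack=4)
Line 7: ['bridge', 'been'] (min_width=11, slack=0)
Line 8: ['fox'] (min_width=3, slack=8)

Answer: |fish     up|
|house      |
|bridge  sky|
|dinosaur   |
|happy  give|
|sand     we|
|bridge been|
|fox        |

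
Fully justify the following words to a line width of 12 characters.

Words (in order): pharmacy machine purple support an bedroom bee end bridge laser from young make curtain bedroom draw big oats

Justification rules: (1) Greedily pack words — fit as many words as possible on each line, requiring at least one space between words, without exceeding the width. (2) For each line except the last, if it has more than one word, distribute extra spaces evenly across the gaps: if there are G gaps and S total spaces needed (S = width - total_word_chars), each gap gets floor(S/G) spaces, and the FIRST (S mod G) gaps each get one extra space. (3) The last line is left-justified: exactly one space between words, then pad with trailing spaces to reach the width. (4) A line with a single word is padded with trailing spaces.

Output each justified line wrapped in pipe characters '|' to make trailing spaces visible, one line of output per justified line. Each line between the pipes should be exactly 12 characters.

Answer: |pharmacy    |
|machine     |
|purple      |
|support   an|
|bedroom  bee|
|end   bridge|
|laser   from|
|young   make|
|curtain     |
|bedroom draw|
|big oats    |

Derivation:
Line 1: ['pharmacy'] (min_width=8, slack=4)
Line 2: ['machine'] (min_width=7, slack=5)
Line 3: ['purple'] (min_width=6, slack=6)
Line 4: ['support', 'an'] (min_width=10, slack=2)
Line 5: ['bedroom', 'bee'] (min_width=11, slack=1)
Line 6: ['end', 'bridge'] (min_width=10, slack=2)
Line 7: ['laser', 'from'] (min_width=10, slack=2)
Line 8: ['young', 'make'] (min_width=10, slack=2)
Line 9: ['curtain'] (min_width=7, slack=5)
Line 10: ['bedroom', 'draw'] (min_width=12, slack=0)
Line 11: ['big', 'oats'] (min_width=8, slack=4)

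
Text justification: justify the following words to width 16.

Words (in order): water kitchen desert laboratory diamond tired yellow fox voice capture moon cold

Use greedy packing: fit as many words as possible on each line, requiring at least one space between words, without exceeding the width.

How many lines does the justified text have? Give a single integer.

Line 1: ['water', 'kitchen'] (min_width=13, slack=3)
Line 2: ['desert'] (min_width=6, slack=10)
Line 3: ['laboratory'] (min_width=10, slack=6)
Line 4: ['diamond', 'tired'] (min_width=13, slack=3)
Line 5: ['yellow', 'fox', 'voice'] (min_width=16, slack=0)
Line 6: ['capture', 'moon'] (min_width=12, slack=4)
Line 7: ['cold'] (min_width=4, slack=12)
Total lines: 7

Answer: 7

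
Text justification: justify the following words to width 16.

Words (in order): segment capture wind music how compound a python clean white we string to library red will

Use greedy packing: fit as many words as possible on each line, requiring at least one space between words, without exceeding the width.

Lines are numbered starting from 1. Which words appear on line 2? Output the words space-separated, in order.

Answer: wind music how

Derivation:
Line 1: ['segment', 'capture'] (min_width=15, slack=1)
Line 2: ['wind', 'music', 'how'] (min_width=14, slack=2)
Line 3: ['compound', 'a'] (min_width=10, slack=6)
Line 4: ['python', 'clean'] (min_width=12, slack=4)
Line 5: ['white', 'we', 'string'] (min_width=15, slack=1)
Line 6: ['to', 'library', 'red'] (min_width=14, slack=2)
Line 7: ['will'] (min_width=4, slack=12)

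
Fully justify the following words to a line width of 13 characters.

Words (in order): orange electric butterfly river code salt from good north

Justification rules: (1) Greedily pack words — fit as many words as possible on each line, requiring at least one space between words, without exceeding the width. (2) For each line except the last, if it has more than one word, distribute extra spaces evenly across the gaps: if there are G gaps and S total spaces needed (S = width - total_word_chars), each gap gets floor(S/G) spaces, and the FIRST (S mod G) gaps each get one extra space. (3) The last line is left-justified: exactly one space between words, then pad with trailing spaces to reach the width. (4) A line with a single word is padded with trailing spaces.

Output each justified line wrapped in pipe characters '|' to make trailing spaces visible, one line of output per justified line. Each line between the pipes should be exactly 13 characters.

Answer: |orange       |
|electric     |
|butterfly    |
|river    code|
|salt     from|
|good north   |

Derivation:
Line 1: ['orange'] (min_width=6, slack=7)
Line 2: ['electric'] (min_width=8, slack=5)
Line 3: ['butterfly'] (min_width=9, slack=4)
Line 4: ['river', 'code'] (min_width=10, slack=3)
Line 5: ['salt', 'from'] (min_width=9, slack=4)
Line 6: ['good', 'north'] (min_width=10, slack=3)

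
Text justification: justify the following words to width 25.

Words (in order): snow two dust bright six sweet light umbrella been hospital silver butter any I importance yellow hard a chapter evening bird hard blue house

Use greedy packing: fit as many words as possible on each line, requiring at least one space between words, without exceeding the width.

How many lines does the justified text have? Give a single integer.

Answer: 6

Derivation:
Line 1: ['snow', 'two', 'dust', 'bright', 'six'] (min_width=24, slack=1)
Line 2: ['sweet', 'light', 'umbrella', 'been'] (min_width=25, slack=0)
Line 3: ['hospital', 'silver', 'butter'] (min_width=22, slack=3)
Line 4: ['any', 'I', 'importance', 'yellow'] (min_width=23, slack=2)
Line 5: ['hard', 'a', 'chapter', 'evening'] (min_width=22, slack=3)
Line 6: ['bird', 'hard', 'blue', 'house'] (min_width=20, slack=5)
Total lines: 6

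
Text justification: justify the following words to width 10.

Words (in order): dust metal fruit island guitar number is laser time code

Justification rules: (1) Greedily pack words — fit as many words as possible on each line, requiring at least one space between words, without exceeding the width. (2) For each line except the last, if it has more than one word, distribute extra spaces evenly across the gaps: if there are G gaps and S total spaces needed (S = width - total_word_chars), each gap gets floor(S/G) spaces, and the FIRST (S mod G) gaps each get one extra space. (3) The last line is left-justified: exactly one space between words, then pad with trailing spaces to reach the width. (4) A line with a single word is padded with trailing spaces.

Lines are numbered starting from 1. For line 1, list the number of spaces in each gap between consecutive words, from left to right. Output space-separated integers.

Line 1: ['dust', 'metal'] (min_width=10, slack=0)
Line 2: ['fruit'] (min_width=5, slack=5)
Line 3: ['island'] (min_width=6, slack=4)
Line 4: ['guitar'] (min_width=6, slack=4)
Line 5: ['number', 'is'] (min_width=9, slack=1)
Line 6: ['laser', 'time'] (min_width=10, slack=0)
Line 7: ['code'] (min_width=4, slack=6)

Answer: 1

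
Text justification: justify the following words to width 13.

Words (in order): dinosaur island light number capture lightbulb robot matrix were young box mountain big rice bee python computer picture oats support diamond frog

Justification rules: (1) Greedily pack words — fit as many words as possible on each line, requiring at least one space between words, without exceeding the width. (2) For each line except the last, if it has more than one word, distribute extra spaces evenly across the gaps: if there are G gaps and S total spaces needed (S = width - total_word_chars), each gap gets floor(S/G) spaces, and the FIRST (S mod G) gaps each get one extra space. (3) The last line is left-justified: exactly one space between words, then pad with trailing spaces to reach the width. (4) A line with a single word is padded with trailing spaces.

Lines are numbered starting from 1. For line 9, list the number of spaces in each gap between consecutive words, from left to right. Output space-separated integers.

Line 1: ['dinosaur'] (min_width=8, slack=5)
Line 2: ['island', 'light'] (min_width=12, slack=1)
Line 3: ['number'] (min_width=6, slack=7)
Line 4: ['capture'] (min_width=7, slack=6)
Line 5: ['lightbulb'] (min_width=9, slack=4)
Line 6: ['robot', 'matrix'] (min_width=12, slack=1)
Line 7: ['were', 'young'] (min_width=10, slack=3)
Line 8: ['box', 'mountain'] (min_width=12, slack=1)
Line 9: ['big', 'rice', 'bee'] (min_width=12, slack=1)
Line 10: ['python'] (min_width=6, slack=7)
Line 11: ['computer'] (min_width=8, slack=5)
Line 12: ['picture', 'oats'] (min_width=12, slack=1)
Line 13: ['support'] (min_width=7, slack=6)
Line 14: ['diamond', 'frog'] (min_width=12, slack=1)

Answer: 2 1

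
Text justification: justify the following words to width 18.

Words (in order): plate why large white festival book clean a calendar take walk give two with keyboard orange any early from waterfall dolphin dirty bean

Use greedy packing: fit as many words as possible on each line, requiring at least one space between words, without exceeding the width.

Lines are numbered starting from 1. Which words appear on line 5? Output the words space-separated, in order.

Answer: give two with

Derivation:
Line 1: ['plate', 'why', 'large'] (min_width=15, slack=3)
Line 2: ['white', 'festival'] (min_width=14, slack=4)
Line 3: ['book', 'clean', 'a'] (min_width=12, slack=6)
Line 4: ['calendar', 'take', 'walk'] (min_width=18, slack=0)
Line 5: ['give', 'two', 'with'] (min_width=13, slack=5)
Line 6: ['keyboard', 'orange'] (min_width=15, slack=3)
Line 7: ['any', 'early', 'from'] (min_width=14, slack=4)
Line 8: ['waterfall', 'dolphin'] (min_width=17, slack=1)
Line 9: ['dirty', 'bean'] (min_width=10, slack=8)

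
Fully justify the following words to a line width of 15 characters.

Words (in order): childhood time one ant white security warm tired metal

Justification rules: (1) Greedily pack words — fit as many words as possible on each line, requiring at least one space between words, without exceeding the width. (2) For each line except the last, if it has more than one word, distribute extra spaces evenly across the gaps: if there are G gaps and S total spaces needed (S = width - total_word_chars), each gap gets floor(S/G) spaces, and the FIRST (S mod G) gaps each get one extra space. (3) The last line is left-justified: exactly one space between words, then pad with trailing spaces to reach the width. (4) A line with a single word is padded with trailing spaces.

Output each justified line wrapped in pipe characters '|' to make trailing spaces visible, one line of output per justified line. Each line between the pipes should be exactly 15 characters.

Line 1: ['childhood', 'time'] (min_width=14, slack=1)
Line 2: ['one', 'ant', 'white'] (min_width=13, slack=2)
Line 3: ['security', 'warm'] (min_width=13, slack=2)
Line 4: ['tired', 'metal'] (min_width=11, slack=4)

Answer: |childhood  time|
|one  ant  white|
|security   warm|
|tired metal    |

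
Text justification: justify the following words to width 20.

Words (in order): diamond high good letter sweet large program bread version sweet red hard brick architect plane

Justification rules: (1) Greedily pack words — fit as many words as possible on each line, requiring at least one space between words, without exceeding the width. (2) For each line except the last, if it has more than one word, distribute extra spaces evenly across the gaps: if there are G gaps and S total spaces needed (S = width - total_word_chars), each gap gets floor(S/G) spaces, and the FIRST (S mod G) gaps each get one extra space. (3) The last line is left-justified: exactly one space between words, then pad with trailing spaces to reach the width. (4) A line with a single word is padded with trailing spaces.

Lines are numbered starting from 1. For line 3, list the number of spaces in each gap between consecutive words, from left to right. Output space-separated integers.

Answer: 8

Derivation:
Line 1: ['diamond', 'high', 'good'] (min_width=17, slack=3)
Line 2: ['letter', 'sweet', 'large'] (min_width=18, slack=2)
Line 3: ['program', 'bread'] (min_width=13, slack=7)
Line 4: ['version', 'sweet', 'red'] (min_width=17, slack=3)
Line 5: ['hard', 'brick', 'architect'] (min_width=20, slack=0)
Line 6: ['plane'] (min_width=5, slack=15)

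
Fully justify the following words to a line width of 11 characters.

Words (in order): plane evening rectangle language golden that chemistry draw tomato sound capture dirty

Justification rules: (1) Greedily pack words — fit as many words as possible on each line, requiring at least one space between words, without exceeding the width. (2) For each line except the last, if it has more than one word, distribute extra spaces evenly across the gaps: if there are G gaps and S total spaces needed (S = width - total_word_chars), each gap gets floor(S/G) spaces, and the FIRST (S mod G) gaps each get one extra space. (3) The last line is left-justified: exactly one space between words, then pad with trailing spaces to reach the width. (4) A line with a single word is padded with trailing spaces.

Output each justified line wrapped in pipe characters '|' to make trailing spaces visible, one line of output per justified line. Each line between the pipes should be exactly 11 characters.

Answer: |plane      |
|evening    |
|rectangle  |
|language   |
|golden that|
|chemistry  |
|draw tomato|
|sound      |
|capture    |
|dirty      |

Derivation:
Line 1: ['plane'] (min_width=5, slack=6)
Line 2: ['evening'] (min_width=7, slack=4)
Line 3: ['rectangle'] (min_width=9, slack=2)
Line 4: ['language'] (min_width=8, slack=3)
Line 5: ['golden', 'that'] (min_width=11, slack=0)
Line 6: ['chemistry'] (min_width=9, slack=2)
Line 7: ['draw', 'tomato'] (min_width=11, slack=0)
Line 8: ['sound'] (min_width=5, slack=6)
Line 9: ['capture'] (min_width=7, slack=4)
Line 10: ['dirty'] (min_width=5, slack=6)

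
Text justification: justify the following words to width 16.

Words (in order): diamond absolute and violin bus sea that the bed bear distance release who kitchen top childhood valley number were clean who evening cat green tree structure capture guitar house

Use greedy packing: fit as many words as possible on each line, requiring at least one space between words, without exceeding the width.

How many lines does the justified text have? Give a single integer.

Answer: 14

Derivation:
Line 1: ['diamond', 'absolute'] (min_width=16, slack=0)
Line 2: ['and', 'violin', 'bus'] (min_width=14, slack=2)
Line 3: ['sea', 'that', 'the', 'bed'] (min_width=16, slack=0)
Line 4: ['bear', 'distance'] (min_width=13, slack=3)
Line 5: ['release', 'who'] (min_width=11, slack=5)
Line 6: ['kitchen', 'top'] (min_width=11, slack=5)
Line 7: ['childhood', 'valley'] (min_width=16, slack=0)
Line 8: ['number', 'were'] (min_width=11, slack=5)
Line 9: ['clean', 'who'] (min_width=9, slack=7)
Line 10: ['evening', 'cat'] (min_width=11, slack=5)
Line 11: ['green', 'tree'] (min_width=10, slack=6)
Line 12: ['structure'] (min_width=9, slack=7)
Line 13: ['capture', 'guitar'] (min_width=14, slack=2)
Line 14: ['house'] (min_width=5, slack=11)
Total lines: 14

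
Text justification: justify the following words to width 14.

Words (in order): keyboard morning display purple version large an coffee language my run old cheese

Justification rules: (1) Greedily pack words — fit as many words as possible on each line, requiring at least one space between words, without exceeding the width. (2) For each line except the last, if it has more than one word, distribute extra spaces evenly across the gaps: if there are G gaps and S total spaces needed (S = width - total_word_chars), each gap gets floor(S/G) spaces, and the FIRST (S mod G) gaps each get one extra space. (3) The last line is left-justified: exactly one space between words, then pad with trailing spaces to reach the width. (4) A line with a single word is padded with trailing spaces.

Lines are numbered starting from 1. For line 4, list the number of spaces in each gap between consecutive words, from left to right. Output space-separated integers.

Line 1: ['keyboard'] (min_width=8, slack=6)
Line 2: ['morning'] (min_width=7, slack=7)
Line 3: ['display', 'purple'] (min_width=14, slack=0)
Line 4: ['version', 'large'] (min_width=13, slack=1)
Line 5: ['an', 'coffee'] (min_width=9, slack=5)
Line 6: ['language', 'my'] (min_width=11, slack=3)
Line 7: ['run', 'old', 'cheese'] (min_width=14, slack=0)

Answer: 2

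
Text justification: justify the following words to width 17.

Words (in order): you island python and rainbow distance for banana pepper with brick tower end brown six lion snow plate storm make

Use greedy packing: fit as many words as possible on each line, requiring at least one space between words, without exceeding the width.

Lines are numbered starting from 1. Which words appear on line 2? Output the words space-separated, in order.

Line 1: ['you', 'island', 'python'] (min_width=17, slack=0)
Line 2: ['and', 'rainbow'] (min_width=11, slack=6)
Line 3: ['distance', 'for'] (min_width=12, slack=5)
Line 4: ['banana', 'pepper'] (min_width=13, slack=4)
Line 5: ['with', 'brick', 'tower'] (min_width=16, slack=1)
Line 6: ['end', 'brown', 'six'] (min_width=13, slack=4)
Line 7: ['lion', 'snow', 'plate'] (min_width=15, slack=2)
Line 8: ['storm', 'make'] (min_width=10, slack=7)

Answer: and rainbow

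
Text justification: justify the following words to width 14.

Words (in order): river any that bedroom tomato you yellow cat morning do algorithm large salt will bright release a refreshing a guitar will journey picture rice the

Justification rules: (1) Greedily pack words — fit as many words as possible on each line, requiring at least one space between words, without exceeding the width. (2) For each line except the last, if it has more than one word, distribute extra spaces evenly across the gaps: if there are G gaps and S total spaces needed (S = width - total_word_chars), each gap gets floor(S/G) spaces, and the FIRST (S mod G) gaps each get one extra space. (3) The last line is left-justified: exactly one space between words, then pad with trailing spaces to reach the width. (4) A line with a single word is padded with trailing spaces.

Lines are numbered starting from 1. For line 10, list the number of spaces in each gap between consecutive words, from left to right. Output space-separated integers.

Line 1: ['river', 'any', 'that'] (min_width=14, slack=0)
Line 2: ['bedroom', 'tomato'] (min_width=14, slack=0)
Line 3: ['you', 'yellow', 'cat'] (min_width=14, slack=0)
Line 4: ['morning', 'do'] (min_width=10, slack=4)
Line 5: ['algorithm'] (min_width=9, slack=5)
Line 6: ['large', 'salt'] (min_width=10, slack=4)
Line 7: ['will', 'bright'] (min_width=11, slack=3)
Line 8: ['release', 'a'] (min_width=9, slack=5)
Line 9: ['refreshing', 'a'] (min_width=12, slack=2)
Line 10: ['guitar', 'will'] (min_width=11, slack=3)
Line 11: ['journey'] (min_width=7, slack=7)
Line 12: ['picture', 'rice'] (min_width=12, slack=2)
Line 13: ['the'] (min_width=3, slack=11)

Answer: 4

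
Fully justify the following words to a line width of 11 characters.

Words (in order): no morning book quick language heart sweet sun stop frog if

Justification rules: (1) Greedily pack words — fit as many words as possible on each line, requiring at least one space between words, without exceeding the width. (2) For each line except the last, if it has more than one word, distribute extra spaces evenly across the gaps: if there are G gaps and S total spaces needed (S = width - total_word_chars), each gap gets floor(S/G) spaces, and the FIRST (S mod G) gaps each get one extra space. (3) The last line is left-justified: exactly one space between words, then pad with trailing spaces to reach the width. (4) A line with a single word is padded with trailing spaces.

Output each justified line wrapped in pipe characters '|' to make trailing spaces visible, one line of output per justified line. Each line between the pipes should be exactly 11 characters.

Answer: |no  morning|
|book  quick|
|language   |
|heart sweet|
|sun    stop|
|frog if    |

Derivation:
Line 1: ['no', 'morning'] (min_width=10, slack=1)
Line 2: ['book', 'quick'] (min_width=10, slack=1)
Line 3: ['language'] (min_width=8, slack=3)
Line 4: ['heart', 'sweet'] (min_width=11, slack=0)
Line 5: ['sun', 'stop'] (min_width=8, slack=3)
Line 6: ['frog', 'if'] (min_width=7, slack=4)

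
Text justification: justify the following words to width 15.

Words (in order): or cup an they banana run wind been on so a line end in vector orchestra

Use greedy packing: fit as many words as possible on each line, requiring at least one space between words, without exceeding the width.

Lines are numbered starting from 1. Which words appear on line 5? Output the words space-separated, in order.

Answer: vector

Derivation:
Line 1: ['or', 'cup', 'an', 'they'] (min_width=14, slack=1)
Line 2: ['banana', 'run', 'wind'] (min_width=15, slack=0)
Line 3: ['been', 'on', 'so', 'a'] (min_width=12, slack=3)
Line 4: ['line', 'end', 'in'] (min_width=11, slack=4)
Line 5: ['vector'] (min_width=6, slack=9)
Line 6: ['orchestra'] (min_width=9, slack=6)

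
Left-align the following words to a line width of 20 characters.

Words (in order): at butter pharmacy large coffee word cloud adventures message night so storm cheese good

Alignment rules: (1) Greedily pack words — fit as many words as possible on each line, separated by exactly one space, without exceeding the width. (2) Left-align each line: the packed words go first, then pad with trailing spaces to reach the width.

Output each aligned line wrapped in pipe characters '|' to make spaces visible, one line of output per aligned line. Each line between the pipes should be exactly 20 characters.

Line 1: ['at', 'butter', 'pharmacy'] (min_width=18, slack=2)
Line 2: ['large', 'coffee', 'word'] (min_width=17, slack=3)
Line 3: ['cloud', 'adventures'] (min_width=16, slack=4)
Line 4: ['message', 'night', 'so'] (min_width=16, slack=4)
Line 5: ['storm', 'cheese', 'good'] (min_width=17, slack=3)

Answer: |at butter pharmacy  |
|large coffee word   |
|cloud adventures    |
|message night so    |
|storm cheese good   |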